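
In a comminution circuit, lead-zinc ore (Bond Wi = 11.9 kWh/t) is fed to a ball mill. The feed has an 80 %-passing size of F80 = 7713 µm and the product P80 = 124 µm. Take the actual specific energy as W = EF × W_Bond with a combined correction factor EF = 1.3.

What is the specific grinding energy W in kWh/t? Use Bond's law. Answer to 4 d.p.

W = 12.1310 kWh/t

Bond:  W = 10 Wi (1/√P − 1/√F)
1/√124 = 0.089803;  1/√7713 = 0.011386
W = 10·11.9·(0.089803 − 0.011386) = 9.3315 kWh/t
Apply correction: 9.3315 × 1.3 = 12.1310 kWh/t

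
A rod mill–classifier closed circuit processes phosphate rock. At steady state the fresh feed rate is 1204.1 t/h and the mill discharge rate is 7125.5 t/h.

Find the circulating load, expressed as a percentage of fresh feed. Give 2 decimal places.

M = F + R at steady state, so:
R = M − F = 7125.5 − 1204.1 = 5921.4 t/h
CL = 100·R/F = 100·5921.4/1204.1 = 491.77 %

CL = 491.77 %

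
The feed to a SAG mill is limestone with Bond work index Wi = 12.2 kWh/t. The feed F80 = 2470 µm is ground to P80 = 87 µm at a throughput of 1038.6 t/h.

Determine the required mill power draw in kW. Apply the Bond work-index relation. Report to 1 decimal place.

P = 11035.1 kW

W = 10·Wi·(P80^(-½) − F80^(-½))
W = 10·12.2·(1/√87 − 1/√2470) = 10·12.2·(0.087090) = 10.6250 kWh/t
P_mill = W·ṁ = 10.6250·1038.6 = 11035.1 kW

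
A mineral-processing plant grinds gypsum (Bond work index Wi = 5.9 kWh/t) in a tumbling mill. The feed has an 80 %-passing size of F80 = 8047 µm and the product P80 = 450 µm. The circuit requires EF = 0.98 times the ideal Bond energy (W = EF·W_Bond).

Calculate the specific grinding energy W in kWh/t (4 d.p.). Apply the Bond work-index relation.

W = 2.0811 kWh/t

W = 10 Wi (1/√P80 − 1/√F80)  [Bond]
1/√450 = 0.047140;  1/√8047 = 0.011148
W = 10·5.9·(0.047140 − 0.011148) = 2.1236 kWh/t
Corrected W = EF·W_Bond = 0.98·2.1236 = 2.0811 kWh/t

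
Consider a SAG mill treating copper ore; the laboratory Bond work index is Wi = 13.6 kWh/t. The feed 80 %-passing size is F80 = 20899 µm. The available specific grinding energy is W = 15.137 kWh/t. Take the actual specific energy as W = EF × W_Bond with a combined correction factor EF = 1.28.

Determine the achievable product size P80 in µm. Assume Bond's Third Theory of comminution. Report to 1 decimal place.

W = 10·Wi·(P80^(-½) − F80^(-½))
W_Bond = W / EF = 15.137 / 1.28 = 11.8258 kWh/t
⇒ 1/√P80 = W_Bond/(10 Wi) + 1/√F80
  = 11.8258/(10·13.6) + 1/√20899 = 0.086954 + 0.006917 = 0.093872
P80 = (1/0.093872)² = 10.6529² = 113.48 µm

P80 = 113.5 µm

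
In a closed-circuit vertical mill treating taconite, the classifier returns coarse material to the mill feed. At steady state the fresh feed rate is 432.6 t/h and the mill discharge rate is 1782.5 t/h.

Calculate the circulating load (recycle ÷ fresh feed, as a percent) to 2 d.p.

Mill node: discharge = fresh + recycle.
R = M − F = 1782.5 − 432.6 = 1349.9 t/h
CL = 100·R/F = 100·1349.9/432.6 = 312.04 %

CL = 312.04 %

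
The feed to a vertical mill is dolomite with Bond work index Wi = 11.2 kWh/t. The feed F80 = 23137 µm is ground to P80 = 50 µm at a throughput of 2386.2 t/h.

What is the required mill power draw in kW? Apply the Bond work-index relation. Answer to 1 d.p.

W = 10·Wi·[P80^(−½) − F80^(−½)]
W = 10·11.2·(1/√50 − 1/√23137) = 10·11.2·(0.134847) = 15.1029 kWh/t
P = W·T = 15.1029·2386.2 = 36038.5 kW

P = 36038.5 kW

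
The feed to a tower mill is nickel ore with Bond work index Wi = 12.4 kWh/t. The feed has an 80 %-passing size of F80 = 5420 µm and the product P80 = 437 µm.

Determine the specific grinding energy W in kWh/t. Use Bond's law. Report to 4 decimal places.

W = 4.2474 kWh/t

W = 10 Wi (1/√P80 − 1/√F80)  [Bond]
1/√437 = 0.047836;  1/√5420 = 0.013583
W = 10·12.4·(0.047836 − 0.013583) = 4.2474 kWh/t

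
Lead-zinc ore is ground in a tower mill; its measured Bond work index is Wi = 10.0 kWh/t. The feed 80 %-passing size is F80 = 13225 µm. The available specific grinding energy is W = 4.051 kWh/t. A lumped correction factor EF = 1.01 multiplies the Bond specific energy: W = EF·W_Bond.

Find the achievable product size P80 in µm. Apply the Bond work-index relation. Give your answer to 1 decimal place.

W = 10 Wi (1/√P80 − 1/√F80)  [Bond]
W_Bond = W / EF = 4.051 / 1.01 = 4.0109 kWh/t
P80^-0.5 = F80^-0.5 + W_Bond/(10 Wi)
  = 4.0109/(10·10.0) + 1/√13225 = 0.040109 + 0.008696 = 0.048805
P80 = (1/0.048805)² = 20.4899² = 419.84 µm

P80 = 419.8 µm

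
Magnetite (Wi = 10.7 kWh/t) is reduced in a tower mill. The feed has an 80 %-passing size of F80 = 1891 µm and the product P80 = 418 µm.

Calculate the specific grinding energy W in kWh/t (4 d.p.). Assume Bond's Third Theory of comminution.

W = 2.7730 kWh/t

W_Bond = 10·Wi·(1/√P₈₀ − 1/√F₈₀)
1/√418 = 0.048912;  1/√1891 = 0.022996
W = 10·10.7·(0.048912 − 0.022996) = 2.7730 kWh/t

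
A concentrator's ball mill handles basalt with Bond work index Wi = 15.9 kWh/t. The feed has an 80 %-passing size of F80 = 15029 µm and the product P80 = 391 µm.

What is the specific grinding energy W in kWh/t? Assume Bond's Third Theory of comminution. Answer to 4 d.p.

W = 6.7440 kWh/t

W = 10·Wi·[P80^(−½) − F80^(−½)]
1/√391 = 0.050572;  1/√15029 = 0.008157
W = 10·15.9·(0.050572 − 0.008157) = 6.7440 kWh/t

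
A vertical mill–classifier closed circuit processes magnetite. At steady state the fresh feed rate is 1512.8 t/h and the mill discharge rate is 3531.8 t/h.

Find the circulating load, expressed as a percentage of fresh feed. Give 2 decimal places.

Steady state: M = F + R.
R = M − F = 3531.8 − 1512.8 = 2019.0 t/h
CL = 100·R/F = 100·2019.0/1512.8 = 133.46 %

CL = 133.46 %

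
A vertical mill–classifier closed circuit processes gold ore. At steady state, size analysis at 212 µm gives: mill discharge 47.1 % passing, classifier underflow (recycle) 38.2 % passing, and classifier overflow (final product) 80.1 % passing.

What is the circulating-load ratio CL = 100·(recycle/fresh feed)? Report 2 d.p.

CL = 370.79 %

Two-product formula at 212 µm:
(1+r)d = ru + o → r = (o−d)/(d−u)
r = (80.1 − 47.1)/(47.1 − 38.2) = 33.0/8.9 = 3.7079
CL = 100·r = 370.79 %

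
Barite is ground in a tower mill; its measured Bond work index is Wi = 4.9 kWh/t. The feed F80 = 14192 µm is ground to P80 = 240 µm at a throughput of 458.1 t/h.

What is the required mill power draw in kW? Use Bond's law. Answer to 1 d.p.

P = 1260.5 kW

Bond:  W = 10 Wi (1/√P − 1/√F)
W = 10·4.9·(1/√240 − 1/√14192) = 10·4.9·(0.056156) = 2.7516 kWh/t
Mill draw = 2.7516 × 458.1 = 1260.5 kW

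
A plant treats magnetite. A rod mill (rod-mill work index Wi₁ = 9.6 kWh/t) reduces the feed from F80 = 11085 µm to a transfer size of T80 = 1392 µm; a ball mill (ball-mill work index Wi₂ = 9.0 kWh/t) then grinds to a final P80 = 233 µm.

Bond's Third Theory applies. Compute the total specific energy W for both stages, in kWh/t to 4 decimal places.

W = 10 Wi (1/√P80 − 1/√F80)  [Bond]
Stage 1 (11085→1392 µm, Wi₁=9.6): W₁ = 10·9.6·(0.026803 − 0.009498) = 1.6613 kWh/t
Stage 2 (1392→233 µm, Wi₂=9.0): W₂ = 10·9.0·(0.065512 − 0.026803) = 3.4838 kWh/t
W = W₁ + W₂ = 1.6613 + 3.4838 = 5.1451 kWh/t

W = 5.1451 kWh/t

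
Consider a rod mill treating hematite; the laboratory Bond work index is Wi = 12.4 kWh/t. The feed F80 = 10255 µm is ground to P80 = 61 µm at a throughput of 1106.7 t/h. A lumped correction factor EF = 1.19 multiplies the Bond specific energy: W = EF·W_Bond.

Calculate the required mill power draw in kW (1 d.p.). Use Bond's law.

P = 19296.4 kW

W = 10·Wi·(P80^(-½) − F80^(-½))
W = 10·12.4·(1/√61 − 1/√10255) = 10·12.4·(0.118162) = 14.6521 kWh/t
Apply correction: 14.6521 × 1.19 = 17.4360 kWh/t
P_mill = W·ṁ = 17.4360·1106.7 = 19296.4 kW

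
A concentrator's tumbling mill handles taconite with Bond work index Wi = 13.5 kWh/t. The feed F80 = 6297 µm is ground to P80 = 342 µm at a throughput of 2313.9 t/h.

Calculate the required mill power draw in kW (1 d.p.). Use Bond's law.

P = 12954.9 kW

W = 10 Wi (P80^-0.5 − F80^-0.5)
W = 10·13.5·(1/√342 − 1/√6297) = 10·13.5·(0.041472) = 5.5987 kWh/t
Mill draw = 5.5987 × 2313.9 = 12954.9 kW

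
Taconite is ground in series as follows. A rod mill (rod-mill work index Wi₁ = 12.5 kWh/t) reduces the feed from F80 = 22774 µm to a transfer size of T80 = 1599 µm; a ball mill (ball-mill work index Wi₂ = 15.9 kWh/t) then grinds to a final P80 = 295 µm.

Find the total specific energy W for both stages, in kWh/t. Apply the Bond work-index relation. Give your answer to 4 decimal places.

W = 10 Wi (1/√P80 − 1/√F80)  [Bond]
Stage 1 (22774→1599 µm, Wi₁=12.5): W₁ = 10·12.5·(0.025008 − 0.006626) = 2.2977 kWh/t
Stage 2 (1599→295 µm, Wi₂=15.9): W₂ = 10·15.9·(0.058222 − 0.025008) = 5.2811 kWh/t
W = W₁ + W₂ = 2.2977 + 5.2811 = 7.5788 kWh/t

W = 7.5788 kWh/t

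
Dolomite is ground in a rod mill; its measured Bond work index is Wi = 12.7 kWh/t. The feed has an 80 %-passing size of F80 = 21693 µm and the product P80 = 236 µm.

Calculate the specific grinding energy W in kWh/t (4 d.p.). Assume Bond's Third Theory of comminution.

W = 7.4047 kWh/t

W = 10 Wi (1/√P80 − 1/√F80)  [Bond]
1/√236 = 0.065094;  1/√21693 = 0.006790
W = 10·12.7·(0.065094 − 0.006790) = 7.4047 kWh/t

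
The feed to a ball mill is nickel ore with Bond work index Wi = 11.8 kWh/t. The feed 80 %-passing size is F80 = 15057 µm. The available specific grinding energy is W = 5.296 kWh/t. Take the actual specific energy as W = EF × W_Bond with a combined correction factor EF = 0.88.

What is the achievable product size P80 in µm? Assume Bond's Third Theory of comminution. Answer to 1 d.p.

P80 = 285.8 µm

W = 10 Wi / √P80 − 10 Wi / √F80
W_Bond = W / EF = 5.296 / 0.88 = 6.0182 kWh/t
⇒ 1/√P80 = W_Bond/(10 Wi) + 1/√F80
  = 6.0182/(10·11.8) + 1/√15057 = 0.051002 + 0.008149 = 0.059151
P80 = (1/0.059151)² = 16.9059² = 285.81 µm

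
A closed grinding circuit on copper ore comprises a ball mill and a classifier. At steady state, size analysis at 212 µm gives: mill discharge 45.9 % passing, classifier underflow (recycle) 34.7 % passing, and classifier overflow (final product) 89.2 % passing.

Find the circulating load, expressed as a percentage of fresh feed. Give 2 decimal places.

CL = 386.61 %

Two-product formula at 212 µm:
r = (o − d)/(d − u)
r = (89.2 − 45.9)/(45.9 − 34.7) = 43.3/11.2 = 3.8661
CL = 100·r = 386.61 %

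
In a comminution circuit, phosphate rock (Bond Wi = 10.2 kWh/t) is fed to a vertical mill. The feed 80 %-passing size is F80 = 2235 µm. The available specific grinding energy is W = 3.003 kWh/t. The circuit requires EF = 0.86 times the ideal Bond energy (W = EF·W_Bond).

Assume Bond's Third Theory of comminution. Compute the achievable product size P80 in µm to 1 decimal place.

P80 = 326.0 µm

W = 10·Wi·[P80^(−½) − F80^(−½)]
W_Bond = W / EF = 3.003 / 0.86 = 3.4919 kWh/t
1/√P80 = 1/√F80 + W_Bond/(10·Wi)
  = 3.4919/(10·10.2) + 1/√2235 = 0.034234 + 0.021152 = 0.055386
P80 = (1/0.055386)² = 18.0550² = 325.98 µm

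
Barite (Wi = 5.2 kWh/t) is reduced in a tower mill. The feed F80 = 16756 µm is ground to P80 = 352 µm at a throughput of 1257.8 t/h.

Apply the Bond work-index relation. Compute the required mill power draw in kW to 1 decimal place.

W = 10·Wi·(P80^(-½) − F80^(-½))
W = 10·5.2·(1/√352 − 1/√16756) = 10·5.2·(0.045575) = 2.3699 kWh/t
Power = W × throughput = 2.3699 kWh/t × 1257.8 t/h = 2980.9 kW

P = 2980.9 kW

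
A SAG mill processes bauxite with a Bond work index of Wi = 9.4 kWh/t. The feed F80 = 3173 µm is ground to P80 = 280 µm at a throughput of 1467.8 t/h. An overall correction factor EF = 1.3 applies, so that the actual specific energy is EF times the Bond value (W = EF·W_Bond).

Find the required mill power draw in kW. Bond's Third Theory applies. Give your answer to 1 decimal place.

P = 7534.9 kW

W = 10·Wi·[P80^(−½) − F80^(−½)]
W = 10·9.4·(1/√280 − 1/√3173) = 10·9.4·(0.042009) = 3.9488 kWh/t
Corrected W = EF·W_Bond = 1.3·3.9488 = 5.1335 kWh/t
Power = W × throughput = 5.1335 kWh/t × 1467.8 t/h = 7534.9 kW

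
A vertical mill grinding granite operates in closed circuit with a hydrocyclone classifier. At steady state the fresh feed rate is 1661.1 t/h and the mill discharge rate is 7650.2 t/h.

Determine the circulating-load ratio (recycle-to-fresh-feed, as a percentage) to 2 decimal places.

CL = 360.55 %

Steady state: M = F + R.
R = M − F = 7650.2 − 1661.1 = 5989.1 t/h
CL = 100·R/F = 100·5989.1/1661.1 = 360.55 %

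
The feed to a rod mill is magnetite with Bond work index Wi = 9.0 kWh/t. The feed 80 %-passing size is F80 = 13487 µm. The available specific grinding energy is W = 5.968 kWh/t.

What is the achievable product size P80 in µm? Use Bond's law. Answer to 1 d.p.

P80 = 178.1 µm

W_Bond = 10·Wi·(1/√P₈₀ − 1/√F₈₀)
⇒ 1/√P80 = W/(10 Wi) + 1/√F80
  = 5.9680/(10·9.0) + 1/√13487 = 0.066311 + 0.008611 = 0.074922
P80 = (1/0.074922)² = 13.3472² = 178.15 µm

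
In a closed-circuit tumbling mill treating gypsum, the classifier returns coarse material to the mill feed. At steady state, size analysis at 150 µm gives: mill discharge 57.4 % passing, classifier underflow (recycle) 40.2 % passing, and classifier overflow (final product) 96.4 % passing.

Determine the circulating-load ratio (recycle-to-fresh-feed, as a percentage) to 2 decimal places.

Balance %-passing 150 µm (r = R/F):
(1+r)d = ru + o → r = (o−d)/(d−u)
r = (96.4 − 57.4)/(57.4 − 40.2) = 39.0/17.2 = 2.2674
CL = 100·r = 226.74 %

CL = 226.74 %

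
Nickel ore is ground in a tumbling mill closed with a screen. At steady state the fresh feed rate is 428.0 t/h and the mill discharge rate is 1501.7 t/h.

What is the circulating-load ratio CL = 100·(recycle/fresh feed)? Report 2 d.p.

CL = 250.86 %

Mill node: discharge = fresh + recycle.
R = M − F = 1501.7 − 428.0 = 1073.7 t/h
CL = 100·R/F = 100·1073.7/428.0 = 250.86 %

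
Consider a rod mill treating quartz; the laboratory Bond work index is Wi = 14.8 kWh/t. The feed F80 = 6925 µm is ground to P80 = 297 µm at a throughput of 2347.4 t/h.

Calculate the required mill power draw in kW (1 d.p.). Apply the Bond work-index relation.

W = 10·Wi·[P80^(−½) − F80^(−½)]
W = 10·14.8·(1/√297 − 1/√6925) = 10·14.8·(0.046009) = 6.8093 kWh/t
P = W·T = 6.8093·2347.4 = 15984.2 kW

P = 15984.2 kW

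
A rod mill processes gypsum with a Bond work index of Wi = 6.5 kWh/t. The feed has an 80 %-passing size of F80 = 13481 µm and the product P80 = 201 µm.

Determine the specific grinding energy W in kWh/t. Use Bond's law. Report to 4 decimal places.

W = 4.0249 kWh/t

Bond: W = 10·Wi·(1/√P80 − 1/√F80)
1/√201 = 0.070535;  1/√13481 = 0.008613
W = 10·6.5·(0.070535 − 0.008613) = 4.0249 kWh/t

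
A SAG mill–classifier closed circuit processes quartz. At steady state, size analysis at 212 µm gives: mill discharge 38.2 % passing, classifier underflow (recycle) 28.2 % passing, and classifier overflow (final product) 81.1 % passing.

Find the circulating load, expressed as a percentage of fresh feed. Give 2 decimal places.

Mass balance on the −212 µm fraction:
(1+r)·d = r·u + o ⇒ r = (o−d)/(d−u)
r = (81.1 − 38.2)/(38.2 − 28.2) = 42.9/10.0 = 4.2900
CL = 100·r = 429.00 %

CL = 429.00 %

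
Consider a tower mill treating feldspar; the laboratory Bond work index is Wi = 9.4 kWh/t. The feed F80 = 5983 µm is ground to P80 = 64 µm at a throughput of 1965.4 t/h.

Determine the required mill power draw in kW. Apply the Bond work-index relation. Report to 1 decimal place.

P = 20705.0 kW

W = 10 Wi / √P80 − 10 Wi / √F80
W = 10·9.4·(1/√64 − 1/√5983) = 10·9.4·(0.112072) = 10.5347 kWh/t
P = W·T = 10.5347·1965.4 = 20705.0 kW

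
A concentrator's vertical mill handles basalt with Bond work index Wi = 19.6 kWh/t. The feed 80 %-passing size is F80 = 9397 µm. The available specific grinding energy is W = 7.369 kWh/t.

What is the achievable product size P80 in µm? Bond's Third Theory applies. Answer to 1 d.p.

Bond: W = 10·Wi·(1/√P80 − 1/√F80)
P80^(−½) = W/(10 Wi) + F80^(−½)
  = 7.3690/(10·19.6) + 1/√9397 = 0.037597 + 0.010316 = 0.047913
P80 = (1/0.047913)² = 20.8713² = 435.61 µm

P80 = 435.6 µm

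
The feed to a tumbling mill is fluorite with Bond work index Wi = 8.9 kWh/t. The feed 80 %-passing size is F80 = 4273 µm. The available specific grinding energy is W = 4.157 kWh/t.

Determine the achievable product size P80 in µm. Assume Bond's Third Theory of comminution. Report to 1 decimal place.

P80 = 260.1 µm

W = 10 Wi (P80^-0.5 − F80^-0.5)
P80^-0.5 = F80^-0.5 + W/(10 Wi)
  = 4.1570/(10·8.9) + 1/√4273 = 0.046708 + 0.015298 = 0.062006
P80 = (1/0.062006)² = 16.1275² = 260.10 µm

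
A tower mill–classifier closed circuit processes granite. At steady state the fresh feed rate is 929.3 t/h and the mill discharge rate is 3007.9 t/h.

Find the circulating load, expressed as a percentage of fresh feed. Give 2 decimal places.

CL = 223.67 %

M = F + R at steady state, so:
R = M − F = 3007.9 − 929.3 = 2078.6 t/h
CL = 100·R/F = 100·2078.6/929.3 = 223.67 %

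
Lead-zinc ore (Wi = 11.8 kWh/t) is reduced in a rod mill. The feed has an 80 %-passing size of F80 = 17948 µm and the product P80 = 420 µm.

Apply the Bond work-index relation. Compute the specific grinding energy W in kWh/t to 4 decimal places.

W = 4.8770 kWh/t

Bond: W = 10·Wi·(1/√P80 − 1/√F80)
1/√420 = 0.048795;  1/√17948 = 0.007464
W = 10·11.8·(0.048795 − 0.007464) = 4.8770 kWh/t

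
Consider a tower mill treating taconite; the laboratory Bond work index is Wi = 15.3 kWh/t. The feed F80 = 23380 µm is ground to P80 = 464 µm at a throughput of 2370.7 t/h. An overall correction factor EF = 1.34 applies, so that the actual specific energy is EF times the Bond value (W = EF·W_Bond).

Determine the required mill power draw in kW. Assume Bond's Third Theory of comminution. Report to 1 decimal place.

W = 10 Wi / √P80 − 10 Wi / √F80
W = 10·15.3·(1/√464 − 1/√23380) = 10·15.3·(0.039884) = 6.1022 kWh/t
Corrected W = EF·W_Bond = 1.34·6.1022 = 8.1770 kWh/t
Mill draw = 8.1770 × 2370.7 = 19385.2 kW

P = 19385.2 kW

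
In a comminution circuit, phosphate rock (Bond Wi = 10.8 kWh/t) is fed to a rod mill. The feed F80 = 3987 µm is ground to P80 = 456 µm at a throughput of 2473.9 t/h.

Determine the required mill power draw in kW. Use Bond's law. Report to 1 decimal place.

Bond:  W = 10 Wi (1/√P − 1/√F)
W = 10·10.8·(1/√456 − 1/√3987) = 10·10.8·(0.030992) = 3.3472 kWh/t
Power = W × throughput = 3.3472 kWh/t × 2473.9 t/h = 8280.5 kW

P = 8280.5 kW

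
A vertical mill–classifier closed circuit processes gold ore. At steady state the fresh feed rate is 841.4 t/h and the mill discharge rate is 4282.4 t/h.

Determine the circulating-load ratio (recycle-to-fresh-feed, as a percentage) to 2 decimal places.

Discharge = new feed + return, hence
R = M − F = 4282.4 − 841.4 = 3441.0 t/h
CL = 100·R/F = 100·3441.0/841.4 = 408.96 %

CL = 408.96 %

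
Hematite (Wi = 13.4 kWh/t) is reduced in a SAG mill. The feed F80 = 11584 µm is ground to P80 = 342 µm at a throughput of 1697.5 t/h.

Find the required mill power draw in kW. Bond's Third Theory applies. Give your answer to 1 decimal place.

W = 10·Wi·(P80^(-½) − F80^(-½))
W = 10·13.4·(1/√342 − 1/√11584) = 10·13.4·(0.044783) = 6.0009 kWh/t
Power = W × throughput = 6.0009 kWh/t × 1697.5 t/h = 10186.5 kW

P = 10186.5 kW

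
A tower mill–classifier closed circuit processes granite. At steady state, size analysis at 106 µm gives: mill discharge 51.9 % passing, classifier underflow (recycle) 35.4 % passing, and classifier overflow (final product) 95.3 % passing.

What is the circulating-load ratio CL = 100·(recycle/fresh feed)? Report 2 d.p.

Balance %-passing 106 µm (r = R/F):
Fd + Rd = Ru + Fo ⇒ R/F = (o−d)/(d−u)
r = (95.3 − 51.9)/(51.9 − 35.4) = 43.4/16.5 = 2.6303
CL = 100·r = 263.03 %

CL = 263.03 %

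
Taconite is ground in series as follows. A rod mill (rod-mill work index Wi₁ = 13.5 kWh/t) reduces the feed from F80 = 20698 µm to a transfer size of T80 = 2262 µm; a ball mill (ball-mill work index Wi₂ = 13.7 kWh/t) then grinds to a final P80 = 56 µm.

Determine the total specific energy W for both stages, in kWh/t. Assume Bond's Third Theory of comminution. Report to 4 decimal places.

W = 10 Wi / √P80 − 10 Wi / √F80
Stage 1 (20698→2262 µm, Wi₁=13.5): W₁ = 10·13.5·(0.021026 − 0.006951) = 1.9001 kWh/t
Stage 2 (2262→56 µm, Wi₂=13.7): W₂ = 10·13.7·(0.133631 − 0.021026) = 15.4269 kWh/t
W = W₁ + W₂ = 1.9001 + 15.4269 = 17.3270 kWh/t

W = 17.3270 kWh/t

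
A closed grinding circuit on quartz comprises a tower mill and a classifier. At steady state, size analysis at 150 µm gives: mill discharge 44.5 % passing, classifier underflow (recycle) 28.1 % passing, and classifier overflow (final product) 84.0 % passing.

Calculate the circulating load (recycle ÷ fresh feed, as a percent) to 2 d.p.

CL = 240.85 %

Classifier node, passing 150 µm:
(1+r)·d = r·u + o ⇒ r = (o−d)/(d−u)
r = (84.0 − 44.5)/(44.5 − 28.1) = 39.5/16.4 = 2.4085
CL = 100·r = 240.85 %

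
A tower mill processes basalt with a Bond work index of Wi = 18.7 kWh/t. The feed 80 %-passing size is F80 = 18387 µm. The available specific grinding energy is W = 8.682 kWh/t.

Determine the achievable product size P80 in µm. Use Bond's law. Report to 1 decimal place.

P80 = 345.5 µm

Bond:  W = 10 Wi (1/√P − 1/√F)
1/√P80 = 1/√F80 + W/(10·Wi)
  = 8.6820/(10·18.7) + 1/√18387 = 0.046428 + 0.007375 = 0.053803
P80 = (1/0.053803)² = 18.5865² = 345.46 µm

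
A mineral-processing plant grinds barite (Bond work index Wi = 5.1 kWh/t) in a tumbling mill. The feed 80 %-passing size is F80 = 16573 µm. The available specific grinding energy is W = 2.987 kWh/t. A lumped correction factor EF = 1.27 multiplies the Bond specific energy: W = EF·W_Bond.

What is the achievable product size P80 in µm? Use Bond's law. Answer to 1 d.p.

P80 = 344.4 µm

Bond:  W = 10 Wi (1/√P − 1/√F)
W_Bond = W / EF = 2.987 / 1.27 = 2.3520 kWh/t
P80^(−½) = W_Bond/(10 Wi) + F80^(−½)
  = 2.3520/(10·5.1) + 1/√16573 = 0.046117 + 0.007768 = 0.053885
P80 = (1/0.053885)² = 18.5581² = 344.40 µm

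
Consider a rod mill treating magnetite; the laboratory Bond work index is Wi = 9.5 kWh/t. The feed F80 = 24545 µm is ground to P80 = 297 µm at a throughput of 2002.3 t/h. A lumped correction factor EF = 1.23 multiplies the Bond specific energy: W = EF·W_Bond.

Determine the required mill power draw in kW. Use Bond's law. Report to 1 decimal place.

W = 10 Wi (P80^-0.5 − F80^-0.5)
W = 10·9.5·(1/√297 − 1/√24545) = 10·9.5·(0.051643) = 4.9061 kWh/t
Apply correction: 4.9061 × 1.23 = 6.0345 kWh/t
Mill draw = 6.0345 × 2002.3 = 12082.8 kW

P = 12082.8 kW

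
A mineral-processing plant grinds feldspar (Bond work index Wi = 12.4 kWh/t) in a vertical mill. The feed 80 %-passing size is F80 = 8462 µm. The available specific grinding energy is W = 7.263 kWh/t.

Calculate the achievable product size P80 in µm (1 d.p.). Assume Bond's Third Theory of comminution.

Bond: W = 10·Wi·(1/√P80 − 1/√F80)
P80^-0.5 = F80^-0.5 + W/(10 Wi)
  = 7.2630/(10·12.4) + 1/√8462 = 0.058573 + 0.010871 = 0.069443
P80 = (1/0.069443)² = 14.4002² = 207.37 µm

P80 = 207.4 µm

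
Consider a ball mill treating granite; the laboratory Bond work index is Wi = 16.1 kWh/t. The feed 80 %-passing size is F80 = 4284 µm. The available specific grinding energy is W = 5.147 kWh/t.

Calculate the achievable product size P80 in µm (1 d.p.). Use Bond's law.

P80 = 448.0 µm

W = 10 Wi (P80^-0.5 − F80^-0.5)
1/√P80 = 1/√F80 + W/(10·Wi)
  = 5.1470/(10·16.1) + 1/√4284 = 0.031969 + 0.015278 = 0.047247
P80 = (1/0.047247)² = 21.1653² = 447.97 µm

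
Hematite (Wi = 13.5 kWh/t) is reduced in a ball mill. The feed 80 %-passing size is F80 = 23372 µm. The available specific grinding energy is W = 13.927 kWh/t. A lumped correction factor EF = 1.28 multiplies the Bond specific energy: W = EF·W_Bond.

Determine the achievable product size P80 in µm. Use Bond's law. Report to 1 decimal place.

W = 10 Wi (P80^-0.5 − F80^-0.5)
W_Bond = W / EF = 13.927 / 1.28 = 10.8805 kWh/t
⇒ 1/√P80 = W_Bond/(10 Wi) + 1/√F80
  = 10.8805/(10·13.5) + 1/√23372 = 0.080596 + 0.006541 = 0.087137
P80 = (1/0.087137)² = 11.4762² = 131.70 µm

P80 = 131.7 µm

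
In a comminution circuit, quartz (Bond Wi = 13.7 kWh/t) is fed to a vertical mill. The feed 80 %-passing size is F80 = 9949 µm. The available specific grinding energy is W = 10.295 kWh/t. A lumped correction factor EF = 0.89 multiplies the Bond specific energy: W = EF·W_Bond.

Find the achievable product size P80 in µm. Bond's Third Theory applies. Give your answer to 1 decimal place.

P80 = 112.1 µm

W = 10·Wi·(P80^(-½) − F80^(-½))
W_Bond = W / EF = 10.295 / 0.89 = 11.5674 kWh/t
⇒ 1/√P80 = W_Bond/(10·Wi) + 1/√F80
  = 11.5674/(10·13.7) + 1/√9949 = 0.084434 + 0.010026 = 0.094459
P80 = (1/0.094459)² = 10.5866² = 112.08 µm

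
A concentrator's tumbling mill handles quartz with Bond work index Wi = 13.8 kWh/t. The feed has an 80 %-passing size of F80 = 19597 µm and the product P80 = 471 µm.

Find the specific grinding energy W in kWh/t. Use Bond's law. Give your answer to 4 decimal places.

W = 10·Wi·(P80^(-½) − F80^(-½))
1/√471 = 0.046078;  1/√19597 = 0.007143
W = 10·13.8·(0.046078 − 0.007143) = 5.3729 kWh/t

W = 5.3729 kWh/t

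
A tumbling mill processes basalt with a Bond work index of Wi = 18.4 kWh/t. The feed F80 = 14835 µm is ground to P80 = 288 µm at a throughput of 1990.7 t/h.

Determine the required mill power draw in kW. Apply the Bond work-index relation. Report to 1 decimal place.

P = 18576.5 kW

Bond:  W = 10 Wi (1/√P − 1/√F)
W = 10·18.4·(1/√288 − 1/√14835) = 10·18.4·(0.050715) = 9.3316 kWh/t
P = W·T = 9.3316·1990.7 = 18576.5 kW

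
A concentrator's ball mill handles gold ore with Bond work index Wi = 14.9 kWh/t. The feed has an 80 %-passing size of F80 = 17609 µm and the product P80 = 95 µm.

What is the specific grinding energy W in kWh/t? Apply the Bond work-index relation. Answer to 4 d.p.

W = 10·Wi·[P80^(−½) − F80^(−½)]
1/√95 = 0.102598;  1/√17609 = 0.007536
W = 10·14.9·(0.102598 − 0.007536) = 14.1642 kWh/t

W = 14.1642 kWh/t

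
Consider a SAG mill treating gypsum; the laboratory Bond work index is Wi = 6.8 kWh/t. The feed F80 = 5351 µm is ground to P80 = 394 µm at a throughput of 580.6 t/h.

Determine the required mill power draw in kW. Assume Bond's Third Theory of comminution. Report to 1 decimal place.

W = 10 Wi (1/√P80 − 1/√F80)  [Bond]
W = 10·6.8·(1/√394 − 1/√5351) = 10·6.8·(0.036709) = 2.4962 kWh/t
Power = W × throughput = 2.4962 kWh/t × 580.6 t/h = 1449.3 kW

P = 1449.3 kW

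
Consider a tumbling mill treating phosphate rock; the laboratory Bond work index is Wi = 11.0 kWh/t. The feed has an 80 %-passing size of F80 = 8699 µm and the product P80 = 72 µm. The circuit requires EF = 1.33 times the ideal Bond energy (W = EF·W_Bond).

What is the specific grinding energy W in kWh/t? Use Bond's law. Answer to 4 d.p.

Bond: W = 10·Wi·(1/√P80 − 1/√F80)
1/√72 = 0.117851;  1/√8699 = 0.010722
W = 10·11.0·(0.117851 − 0.010722) = 11.7842 kWh/t
Apply correction: 11.7842 × 1.33 = 15.6730 kWh/t

W = 15.6730 kWh/t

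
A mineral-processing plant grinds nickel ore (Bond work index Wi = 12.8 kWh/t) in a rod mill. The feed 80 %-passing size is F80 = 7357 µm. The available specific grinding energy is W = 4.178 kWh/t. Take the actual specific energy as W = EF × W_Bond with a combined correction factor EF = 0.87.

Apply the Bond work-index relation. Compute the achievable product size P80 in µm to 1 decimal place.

P80 = 413.5 µm

W_Bond = 10·Wi·(1/√P₈₀ − 1/√F₈₀)
W_Bond = W / EF = 4.178 / 0.87 = 4.8023 kWh/t
1/√P80 = 1/√F80 + W_Bond/(10·Wi)
  = 4.8023/(10·12.8) + 1/√7357 = 0.037518 + 0.011659 = 0.049177
P80 = (1/0.049177)² = 20.3349² = 413.51 µm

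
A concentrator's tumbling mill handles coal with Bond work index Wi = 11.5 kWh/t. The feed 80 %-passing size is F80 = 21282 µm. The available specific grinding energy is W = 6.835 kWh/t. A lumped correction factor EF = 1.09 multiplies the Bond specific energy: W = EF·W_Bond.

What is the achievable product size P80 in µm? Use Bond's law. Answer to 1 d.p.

W = 10·Wi·(P80^(-½) − F80^(-½))
W_Bond = W / EF = 6.835 / 1.09 = 6.2706 kWh/t
P80^(−½) = W_Bond/(10 Wi) + F80^(−½)
  = 6.2706/(10·11.5) + 1/√21282 = 0.054527 + 0.006855 = 0.061382
P80 = (1/0.061382)² = 16.2914² = 265.41 µm

P80 = 265.4 µm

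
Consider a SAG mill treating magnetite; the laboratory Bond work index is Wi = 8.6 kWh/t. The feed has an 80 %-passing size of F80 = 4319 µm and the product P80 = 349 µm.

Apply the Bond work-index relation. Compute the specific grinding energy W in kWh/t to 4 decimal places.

W = 3.2949 kWh/t

W = 10·Wi·(P80^(-½) − F80^(-½))
1/√349 = 0.053529;  1/√4319 = 0.015216
W = 10·8.6·(0.053529 − 0.015216) = 3.2949 kWh/t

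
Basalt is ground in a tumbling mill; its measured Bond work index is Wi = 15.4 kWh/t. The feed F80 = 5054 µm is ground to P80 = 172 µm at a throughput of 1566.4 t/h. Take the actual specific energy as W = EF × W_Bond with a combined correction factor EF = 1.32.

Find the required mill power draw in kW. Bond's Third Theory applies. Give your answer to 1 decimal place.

W = 10 Wi / √P80 − 10 Wi / √F80
W = 10·15.4·(1/√172 − 1/√5054) = 10·15.4·(0.062183) = 9.5762 kWh/t
W_actual = 1.32 × 9.5762 = 12.6405 kWh/t
P_mill = W·ṁ = 12.6405·1566.4 = 19800.1 kW

P = 19800.1 kW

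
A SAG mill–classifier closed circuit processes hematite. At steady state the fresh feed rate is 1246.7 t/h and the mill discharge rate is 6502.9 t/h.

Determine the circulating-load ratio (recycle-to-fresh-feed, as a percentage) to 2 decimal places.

CL = 421.61 %

Steady state: M = F + R.
R = M − F = 6502.9 − 1246.7 = 5256.2 t/h
CL = 100·R/F = 100·5256.2/1246.7 = 421.61 %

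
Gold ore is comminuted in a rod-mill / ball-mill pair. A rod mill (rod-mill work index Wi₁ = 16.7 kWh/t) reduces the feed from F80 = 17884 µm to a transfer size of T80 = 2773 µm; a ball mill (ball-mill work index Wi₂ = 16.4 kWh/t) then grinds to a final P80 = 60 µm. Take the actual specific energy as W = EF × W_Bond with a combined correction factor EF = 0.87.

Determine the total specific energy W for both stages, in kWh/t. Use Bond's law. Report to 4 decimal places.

W = 17.3830 kWh/t

W = 10·Wi·[P80^(−½) − F80^(−½)]
Stage 1 (17884→2773 µm, Wi₁=16.7): W₁ = 10·16.7·(0.018990 − 0.007478) = 1.9226 kWh/t
Stage 2 (2773→60 µm, Wi₂=16.4): W₂ = 10·16.4·(0.129099 − 0.018990) = 18.0579 kWh/t
W = W₁ + W₂ = 1.9226 + 18.0579 = 19.9805 kWh/t
With EF = 0.87: W = 19.9805·0.87 = 17.3830 kWh/t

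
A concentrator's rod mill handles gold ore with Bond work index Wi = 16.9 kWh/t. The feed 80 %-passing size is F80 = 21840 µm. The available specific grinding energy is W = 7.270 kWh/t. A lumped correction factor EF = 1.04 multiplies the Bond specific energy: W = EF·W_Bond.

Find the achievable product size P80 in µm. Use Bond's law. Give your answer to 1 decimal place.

P80 = 431.7 µm

W = 10 Wi / √P80 − 10 Wi / √F80
W_Bond = W / EF = 7.270 / 1.04 = 6.9904 kWh/t
P80^-0.5 = F80^-0.5 + W_Bond/(10 Wi)
  = 6.9904/(10·16.9) + 1/√21840 = 0.041363 + 0.006767 = 0.048130
P80 = (1/0.048130)² = 20.7771² = 431.69 µm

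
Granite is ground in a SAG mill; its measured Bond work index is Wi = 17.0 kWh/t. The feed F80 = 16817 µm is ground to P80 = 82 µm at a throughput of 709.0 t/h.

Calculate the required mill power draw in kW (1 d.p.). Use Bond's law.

Bond:  W = 10 Wi (1/√P − 1/√F)
W = 10·17.0·(1/√82 − 1/√16817) = 10·17.0·(0.102720) = 17.4624 kWh/t
P_mill = W·ṁ = 17.4624·709.0 = 12380.9 kW

P = 12380.9 kW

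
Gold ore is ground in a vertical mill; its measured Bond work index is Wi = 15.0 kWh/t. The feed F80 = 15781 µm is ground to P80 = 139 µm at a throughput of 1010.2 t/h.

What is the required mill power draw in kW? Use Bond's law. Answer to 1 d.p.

W = 10 Wi (P80^-0.5 − F80^-0.5)
W = 10·15.0·(1/√139 − 1/√15781) = 10·15.0·(0.076859) = 11.5288 kWh/t
P = W·T = 11.5288·1010.2 = 11646.4 kW

P = 11646.4 kW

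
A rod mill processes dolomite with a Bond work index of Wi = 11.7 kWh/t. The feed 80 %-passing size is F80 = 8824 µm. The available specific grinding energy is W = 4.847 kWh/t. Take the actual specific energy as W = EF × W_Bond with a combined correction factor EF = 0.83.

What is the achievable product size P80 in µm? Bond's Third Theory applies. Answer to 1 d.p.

P80 = 272.7 µm

Bond: W = 10·Wi·(1/√P80 − 1/√F80)
W_Bond = W / EF = 4.847 / 0.83 = 5.8398 kWh/t
1/√P80 = 1/√F80 + W_Bond/(10·Wi)
  = 5.8398/(10·11.7) + 1/√8824 = 0.049912 + 0.010646 = 0.060558
P80 = (1/0.060558)² = 16.5131² = 272.68 µm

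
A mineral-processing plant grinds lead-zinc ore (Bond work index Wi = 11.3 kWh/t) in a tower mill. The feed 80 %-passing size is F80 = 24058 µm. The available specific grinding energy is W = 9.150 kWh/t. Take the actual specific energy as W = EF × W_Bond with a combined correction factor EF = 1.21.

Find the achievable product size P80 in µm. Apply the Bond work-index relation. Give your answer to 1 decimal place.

P80 = 185.8 µm

W = 10 Wi / √P80 − 10 Wi / √F80
W_Bond = W / EF = 9.150 / 1.21 = 7.5620 kWh/t
P80^-0.5 = F80^-0.5 + W_Bond/(10 Wi)
  = 7.5620/(10·11.3) + 1/√24058 = 0.066920 + 0.006447 = 0.073367
P80 = (1/0.073367)² = 13.6300² = 185.78 µm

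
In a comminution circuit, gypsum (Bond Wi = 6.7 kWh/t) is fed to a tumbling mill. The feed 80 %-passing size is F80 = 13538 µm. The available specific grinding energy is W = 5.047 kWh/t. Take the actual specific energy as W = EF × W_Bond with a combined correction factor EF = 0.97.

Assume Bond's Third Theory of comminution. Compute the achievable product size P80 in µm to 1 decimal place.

W = 10 Wi (P80^-0.5 − F80^-0.5)
W_Bond = W / EF = 5.047 / 0.97 = 5.2031 kWh/t
1/√P80 = 1/√F80 + W_Bond/(10·Wi)
  = 5.2031/(10·6.7) + 1/√13538 = 0.077658 + 0.008595 = 0.086253
P80 = (1/0.086253)² = 11.5938² = 134.42 µm

P80 = 134.4 µm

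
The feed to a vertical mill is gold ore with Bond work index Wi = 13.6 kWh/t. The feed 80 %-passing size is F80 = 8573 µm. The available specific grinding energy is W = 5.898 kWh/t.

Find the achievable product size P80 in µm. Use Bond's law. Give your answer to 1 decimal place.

W = 10 Wi / √P80 − 10 Wi / √F80
P80^(−½) = W/(10 Wi) + F80^(−½)
  = 5.8980/(10·13.6) + 1/√8573 = 0.043368 + 0.010800 = 0.054168
P80 = (1/0.054168)² = 18.4611² = 340.81 µm

P80 = 340.8 µm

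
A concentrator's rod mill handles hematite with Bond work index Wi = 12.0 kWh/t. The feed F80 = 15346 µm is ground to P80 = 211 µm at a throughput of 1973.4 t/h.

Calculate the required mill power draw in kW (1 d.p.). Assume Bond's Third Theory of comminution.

Bond: W = 10·Wi·(1/√P80 − 1/√F80)
W = 10·12.0·(1/√211 − 1/√15346) = 10·12.0·(0.060770) = 7.2925 kWh/t
P = W·T = 7.2925·1973.4 = 14390.9 kW

P = 14390.9 kW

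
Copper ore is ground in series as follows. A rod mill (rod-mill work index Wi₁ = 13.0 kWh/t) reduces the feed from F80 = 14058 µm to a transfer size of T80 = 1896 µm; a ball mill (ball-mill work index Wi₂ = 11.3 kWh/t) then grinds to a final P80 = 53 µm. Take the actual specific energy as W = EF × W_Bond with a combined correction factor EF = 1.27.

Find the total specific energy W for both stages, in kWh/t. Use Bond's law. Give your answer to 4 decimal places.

W = 10 Wi / √P80 − 10 Wi / √F80
Stage 1 (14058→1896 µm, Wi₁=13.0): W₁ = 10·13.0·(0.022966 − 0.008434) = 1.8891 kWh/t
Stage 2 (1896→53 µm, Wi₂=11.3): W₂ = 10·11.3·(0.137361 − 0.022966) = 12.9266 kWh/t
W = W₁ + W₂ = 1.8891 + 12.9266 = 14.8157 kWh/t
With EF = 1.27: W = 14.8157·1.27 = 18.8160 kWh/t

W = 18.8160 kWh/t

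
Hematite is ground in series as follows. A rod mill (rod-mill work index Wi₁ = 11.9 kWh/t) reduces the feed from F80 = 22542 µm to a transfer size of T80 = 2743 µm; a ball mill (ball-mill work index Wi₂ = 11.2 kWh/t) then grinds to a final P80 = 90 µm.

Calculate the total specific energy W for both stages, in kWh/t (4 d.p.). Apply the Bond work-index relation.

W = 11.1469 kWh/t

W = 10 Wi (1/√P80 − 1/√F80)  [Bond]
Stage 1 (22542→2743 µm, Wi₁=11.9): W₁ = 10·11.9·(0.019094 − 0.006660) = 1.4795 kWh/t
Stage 2 (2743→90 µm, Wi₂=11.2): W₂ = 10·11.2·(0.105409 − 0.019094) = 9.6674 kWh/t
W = W₁ + W₂ = 1.4795 + 9.6674 = 11.1469 kWh/t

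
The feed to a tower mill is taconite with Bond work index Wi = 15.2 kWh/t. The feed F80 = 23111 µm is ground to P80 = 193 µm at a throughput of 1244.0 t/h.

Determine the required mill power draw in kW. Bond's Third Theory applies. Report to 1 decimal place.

P = 12367.0 kW

Bond: W = 10·Wi·(1/√P80 − 1/√F80)
W = 10·15.2·(1/√193 − 1/√23111) = 10·15.2·(0.065404) = 9.9414 kWh/t
Power = W × throughput = 9.9414 kWh/t × 1244.0 t/h = 12367.0 kW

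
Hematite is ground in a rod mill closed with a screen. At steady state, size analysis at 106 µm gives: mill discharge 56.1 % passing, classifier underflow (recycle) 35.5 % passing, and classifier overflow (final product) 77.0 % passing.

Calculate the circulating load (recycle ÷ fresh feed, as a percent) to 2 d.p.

CL = 101.46 %

Classifier node, passing 106 µm:
r = (o − d)/(d − u)
r = (77.0 − 56.1)/(56.1 − 35.5) = 20.9/20.6 = 1.0146
CL = 100·r = 101.46 %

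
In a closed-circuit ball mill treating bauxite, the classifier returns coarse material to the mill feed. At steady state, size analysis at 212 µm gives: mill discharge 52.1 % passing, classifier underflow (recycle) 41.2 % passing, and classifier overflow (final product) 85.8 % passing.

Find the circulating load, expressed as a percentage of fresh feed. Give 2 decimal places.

Let r = R/F. Size balance at 212 µm:
(1+r)d = ru + o → r = (o−d)/(d−u)
r = (85.8 − 52.1)/(52.1 − 41.2) = 33.7/10.9 = 3.0917
CL = 100·r = 309.17 %

CL = 309.17 %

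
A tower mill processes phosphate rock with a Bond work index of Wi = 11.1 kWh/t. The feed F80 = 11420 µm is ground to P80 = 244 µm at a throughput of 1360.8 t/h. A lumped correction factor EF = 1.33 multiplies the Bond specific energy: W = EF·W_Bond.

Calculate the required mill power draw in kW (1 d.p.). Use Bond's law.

P = 10981.1 kW

W_Bond = 10·Wi·(1/√P₈₀ − 1/√F₈₀)
W = 10·11.1·(1/√244 − 1/√11420) = 10·11.1·(0.054661) = 6.0673 kWh/t
With EF = 1.33: W = 6.0673·1.33 = 8.0696 kWh/t
P = W·T = 8.0696·1360.8 = 10981.1 kW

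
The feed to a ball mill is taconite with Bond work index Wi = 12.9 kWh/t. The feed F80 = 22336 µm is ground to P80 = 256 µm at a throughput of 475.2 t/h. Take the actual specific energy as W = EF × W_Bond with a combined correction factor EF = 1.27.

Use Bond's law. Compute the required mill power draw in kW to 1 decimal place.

P = 4344.8 kW

W = 10 Wi / √P80 − 10 Wi / √F80
W = 10·12.9·(1/√256 − 1/√22336) = 10·12.9·(0.055809) = 7.1993 kWh/t
Corrected W = EF·W_Bond = 1.27·7.1993 = 9.1432 kWh/t
Mill draw = 9.1432 × 475.2 = 4344.8 kW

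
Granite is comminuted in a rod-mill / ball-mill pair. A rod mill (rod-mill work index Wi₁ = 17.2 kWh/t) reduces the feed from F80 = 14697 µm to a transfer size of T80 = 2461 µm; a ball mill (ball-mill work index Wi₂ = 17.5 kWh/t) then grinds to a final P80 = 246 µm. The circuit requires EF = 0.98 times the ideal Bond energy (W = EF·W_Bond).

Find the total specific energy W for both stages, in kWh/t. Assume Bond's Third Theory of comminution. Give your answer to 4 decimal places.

W = 10 Wi (1/√P80 − 1/√F80)  [Bond]
Stage 1 (14697→2461 µm, Wi₁=17.2): W₁ = 10·17.2·(0.020158 − 0.008249) = 2.0484 kWh/t
Stage 2 (2461→246 µm, Wi₂=17.5): W₂ = 10·17.5·(0.063758 − 0.020158) = 7.6300 kWh/t
W = W₁ + W₂ = 2.0484 + 7.6300 = 9.6783 kWh/t
Apply correction: 9.6783 × 0.98 = 9.4848 kWh/t

W = 9.4848 kWh/t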